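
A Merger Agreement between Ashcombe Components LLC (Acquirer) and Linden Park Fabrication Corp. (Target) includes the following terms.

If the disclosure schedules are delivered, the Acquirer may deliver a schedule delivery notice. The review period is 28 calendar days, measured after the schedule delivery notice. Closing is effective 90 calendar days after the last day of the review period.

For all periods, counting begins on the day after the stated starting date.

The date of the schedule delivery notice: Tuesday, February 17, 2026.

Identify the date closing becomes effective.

June 15, 2026

Adding 28 calendar days to February 17, 2026 gives March 17, 2026, which is the last day of the review period.
The date closing becomes effective: 90 calendar days after March 17, 2026 is June 15, 2026.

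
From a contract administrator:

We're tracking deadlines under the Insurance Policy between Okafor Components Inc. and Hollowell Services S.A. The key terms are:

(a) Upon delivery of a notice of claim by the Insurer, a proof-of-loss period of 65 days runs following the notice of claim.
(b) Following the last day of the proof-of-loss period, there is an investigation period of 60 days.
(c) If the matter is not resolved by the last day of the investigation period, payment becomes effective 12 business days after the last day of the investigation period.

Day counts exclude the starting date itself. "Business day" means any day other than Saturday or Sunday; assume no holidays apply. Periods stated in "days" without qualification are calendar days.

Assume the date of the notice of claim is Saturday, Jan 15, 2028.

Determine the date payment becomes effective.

Jun 6, 2028

Adding 65 calendar days to Jan 15, 2028 gives Mar 20, 2028, which is the last day of the proof-of-loss period.
The last day of the investigation period: 60 calendar days after Mar 20, 2028 is May 19, 2028.
From Friday, May 19, 2028, 12 business days (May 22, May 23, May 24, May 25, …, Jun 2, Jun 5, Jun 6, skipping weekends) brings us to Tuesday, Jun 6, 2028, which is the date payment becomes effective.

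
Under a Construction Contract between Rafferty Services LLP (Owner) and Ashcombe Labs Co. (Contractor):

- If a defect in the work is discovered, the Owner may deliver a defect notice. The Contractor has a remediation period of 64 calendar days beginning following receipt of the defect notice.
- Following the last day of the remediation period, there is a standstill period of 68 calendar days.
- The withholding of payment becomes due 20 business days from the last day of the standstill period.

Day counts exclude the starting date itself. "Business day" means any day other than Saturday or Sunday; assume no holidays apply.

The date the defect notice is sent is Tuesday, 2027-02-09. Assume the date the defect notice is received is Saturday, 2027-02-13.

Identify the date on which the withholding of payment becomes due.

The last day of the remediation period: 64 calendar days after 2027-02-13 is 2027-04-18.
Adding 68 calendar days to 2027-04-18 gives 2027-06-25, which is the last day of the standstill period.
From Friday, 2027-06-25, 20 business days (Jun 28, Jun 29, Jun 30, Jul 1, …, Jul 21, Jul 22, Jul 23, skipping weekends) brings us to Friday, 2027-07-23, which is the date on which the withholding of payment becomes due.

2027-07-23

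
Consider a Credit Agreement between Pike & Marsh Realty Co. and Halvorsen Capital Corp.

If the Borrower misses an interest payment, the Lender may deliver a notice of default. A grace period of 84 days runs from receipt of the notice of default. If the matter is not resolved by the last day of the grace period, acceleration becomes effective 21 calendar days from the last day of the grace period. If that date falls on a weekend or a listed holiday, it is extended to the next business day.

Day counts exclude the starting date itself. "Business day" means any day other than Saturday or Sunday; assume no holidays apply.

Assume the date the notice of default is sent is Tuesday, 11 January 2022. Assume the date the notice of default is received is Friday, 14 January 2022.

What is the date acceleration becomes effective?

Adding 84 calendar days to 14 January 2022 gives 8 April 2022, which is the last day of the grace period.
The date acceleration becomes effective: 8 April 2022 + 21 days = 29 April 2022. 29 April 2022 is a Friday, so no roll-forward applies.

29 April 2022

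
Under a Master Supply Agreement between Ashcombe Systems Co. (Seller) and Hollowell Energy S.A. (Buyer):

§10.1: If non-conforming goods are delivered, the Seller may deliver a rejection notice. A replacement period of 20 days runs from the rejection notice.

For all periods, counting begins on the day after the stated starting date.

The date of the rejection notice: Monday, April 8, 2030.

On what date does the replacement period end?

Adding 20 calendar days to April 8, 2030 gives April 28, 2030, which is the last day of the replacement period.

April 28, 2030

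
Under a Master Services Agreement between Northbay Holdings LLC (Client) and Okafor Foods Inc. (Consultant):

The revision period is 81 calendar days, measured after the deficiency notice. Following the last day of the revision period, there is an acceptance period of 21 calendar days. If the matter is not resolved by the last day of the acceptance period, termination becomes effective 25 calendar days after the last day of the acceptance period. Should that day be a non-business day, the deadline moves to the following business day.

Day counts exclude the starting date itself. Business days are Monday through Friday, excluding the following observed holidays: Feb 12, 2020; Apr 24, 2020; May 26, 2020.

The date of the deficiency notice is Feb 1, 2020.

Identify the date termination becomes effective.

The last day of the revision period: 81 calendar days after Feb 1, 2020 is Apr 22, 2020.
Adding 21 calendar days to Apr 22, 2020 gives May 13, 2020, which is the last day of the acceptance period.
The date termination becomes effective: May 13, 2020 + 25 days = Jun 7, 2020. That falls on a Sunday, so it rolls to the next business day, Monday, Jun 8, 2020.

Jun 8, 2020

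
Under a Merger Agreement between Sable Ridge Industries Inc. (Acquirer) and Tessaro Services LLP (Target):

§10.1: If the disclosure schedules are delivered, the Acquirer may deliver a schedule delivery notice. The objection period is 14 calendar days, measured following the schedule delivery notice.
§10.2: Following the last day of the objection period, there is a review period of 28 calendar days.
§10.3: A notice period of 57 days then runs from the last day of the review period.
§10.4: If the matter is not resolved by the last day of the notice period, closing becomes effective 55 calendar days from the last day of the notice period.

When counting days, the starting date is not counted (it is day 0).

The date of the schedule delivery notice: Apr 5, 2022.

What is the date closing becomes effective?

Sep 6, 2022

The last day of the objection period: 14 calendar days after Apr 5, 2022 is Apr 19, 2022.
The last day of the review period: Apr 19, 2022 + 28 days = May 17, 2022.
The last day of the notice period: 57 calendar days after May 17, 2022 is Jul 13, 2022.
The date closing becomes effective: Jul 13, 2022 + 55 days = Sep 6, 2022.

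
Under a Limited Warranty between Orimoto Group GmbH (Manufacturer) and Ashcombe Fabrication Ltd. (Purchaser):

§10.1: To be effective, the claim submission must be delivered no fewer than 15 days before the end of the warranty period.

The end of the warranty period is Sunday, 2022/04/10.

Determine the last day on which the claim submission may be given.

2022/03/26

Counting back 15 calendar days from 2022/04/10 gives 2022/03/26.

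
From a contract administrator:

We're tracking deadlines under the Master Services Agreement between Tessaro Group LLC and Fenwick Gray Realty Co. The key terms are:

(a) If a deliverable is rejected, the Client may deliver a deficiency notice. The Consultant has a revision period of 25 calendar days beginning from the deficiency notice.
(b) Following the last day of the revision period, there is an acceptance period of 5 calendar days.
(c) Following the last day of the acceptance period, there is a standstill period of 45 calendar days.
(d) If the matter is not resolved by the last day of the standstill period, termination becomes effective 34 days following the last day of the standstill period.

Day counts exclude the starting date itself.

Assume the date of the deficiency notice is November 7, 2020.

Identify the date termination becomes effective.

The last day of the revision period: 25 calendar days after November 7, 2020 is December 2, 2020.
The last day of the acceptance period: December 2, 2020 + 5 days = December 7, 2020.
The last day of the standstill period: December 7, 2020 + 45 days = January 21, 2021.
The date termination becomes effective: 34 calendar days after January 21, 2021 is February 24, 2021.

February 24, 2021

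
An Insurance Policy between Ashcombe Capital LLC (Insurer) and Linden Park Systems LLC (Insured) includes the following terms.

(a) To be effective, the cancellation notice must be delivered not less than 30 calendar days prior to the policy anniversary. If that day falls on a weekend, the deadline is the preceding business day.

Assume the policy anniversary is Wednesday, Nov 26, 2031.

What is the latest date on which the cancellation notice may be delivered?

Counting back 30 calendar days from Nov 26, 2031 gives Oct 27, 2031. That is a Monday, so no adjustment is needed.

Oct 27, 2031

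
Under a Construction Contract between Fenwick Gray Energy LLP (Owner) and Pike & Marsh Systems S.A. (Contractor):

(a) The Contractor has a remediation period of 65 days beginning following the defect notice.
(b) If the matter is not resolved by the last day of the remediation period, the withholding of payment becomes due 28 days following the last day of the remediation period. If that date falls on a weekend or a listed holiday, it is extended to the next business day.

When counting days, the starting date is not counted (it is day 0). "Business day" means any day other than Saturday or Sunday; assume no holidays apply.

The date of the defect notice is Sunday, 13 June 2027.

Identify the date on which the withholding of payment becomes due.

The last day of the remediation period: 65 calendar days after 13 June 2027 is 17 August 2027.
Adding 28 calendar days to 17 August 2027 gives 14 September 2027, which is the date on which the withholding of payment becomes due. 14 September 2027 is a Tuesday, so no roll-forward applies.

14 September 2027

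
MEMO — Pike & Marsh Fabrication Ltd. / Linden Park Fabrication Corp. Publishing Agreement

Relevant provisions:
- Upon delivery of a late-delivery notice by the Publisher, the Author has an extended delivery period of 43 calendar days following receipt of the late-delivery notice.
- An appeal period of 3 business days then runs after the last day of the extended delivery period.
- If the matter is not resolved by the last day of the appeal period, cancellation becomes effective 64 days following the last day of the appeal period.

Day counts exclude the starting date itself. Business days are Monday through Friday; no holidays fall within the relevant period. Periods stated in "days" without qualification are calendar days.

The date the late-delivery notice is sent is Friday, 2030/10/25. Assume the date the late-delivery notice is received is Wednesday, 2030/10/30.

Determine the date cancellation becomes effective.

2031/02/19

Adding 43 calendar days to 2030/10/30 gives 2030/12/12, which is the last day of the extended delivery period.
From Thursday, 2030/12/12, 3 business days (Dec 13, Dec 16, Dec 17, skipping weekends) brings us to Tuesday, 2030/12/17, which is the last day of the appeal period.
The date cancellation becomes effective: 2030/12/17 + 64 days = 2031/02/19.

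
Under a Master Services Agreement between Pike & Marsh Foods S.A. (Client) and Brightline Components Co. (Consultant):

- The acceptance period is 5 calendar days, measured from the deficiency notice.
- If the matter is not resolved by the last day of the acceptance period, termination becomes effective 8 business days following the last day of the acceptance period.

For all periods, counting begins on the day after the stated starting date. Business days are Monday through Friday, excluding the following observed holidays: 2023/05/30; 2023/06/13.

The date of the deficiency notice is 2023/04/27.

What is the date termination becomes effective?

Adding 5 calendar days to 2023/04/27 gives 2023/05/02, which is the last day of the acceptance period.
The date termination becomes effective: counting 8 business days from Tuesday, 2023/05/02 (May 3, May 4, May 5, May 8, May 9, May 10, May 11, May 12, skipping weekends) reaches Friday, 2023/05/12.

2023/05/12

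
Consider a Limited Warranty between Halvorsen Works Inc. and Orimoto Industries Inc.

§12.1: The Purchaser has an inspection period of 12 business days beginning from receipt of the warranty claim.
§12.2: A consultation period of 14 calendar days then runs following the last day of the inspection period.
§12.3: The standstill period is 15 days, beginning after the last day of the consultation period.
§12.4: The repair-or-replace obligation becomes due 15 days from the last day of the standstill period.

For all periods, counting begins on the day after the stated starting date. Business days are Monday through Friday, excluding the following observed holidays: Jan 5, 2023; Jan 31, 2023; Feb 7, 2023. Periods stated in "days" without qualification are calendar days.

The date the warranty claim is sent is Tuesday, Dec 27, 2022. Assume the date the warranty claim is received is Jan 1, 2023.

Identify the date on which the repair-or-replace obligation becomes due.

Mar 3, 2023

The last day of the inspection period: 12 business days after Sunday, Jan 1, 2023, skipping weekends and the listed holiday on Jan 5 — Jan 2, Jan 3, Jan 4, Jan 6, …, Jan 16, Jan 17, Jan 18 — lands on Wednesday, Jan 18, 2023.
Adding 14 calendar days to Jan 18, 2023 gives Feb 1, 2023, which is the last day of the consultation period.
The last day of the standstill period: Feb 1, 2023 + 15 days = Feb 16, 2023.
Adding 15 calendar days to Feb 16, 2023 gives Mar 3, 2023, which is the date on which the repair-or-replace obligation becomes due.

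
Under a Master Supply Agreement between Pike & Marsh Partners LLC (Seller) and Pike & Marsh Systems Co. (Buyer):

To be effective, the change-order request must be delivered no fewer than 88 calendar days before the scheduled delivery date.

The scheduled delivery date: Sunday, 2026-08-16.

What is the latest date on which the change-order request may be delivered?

Counting back 88 calendar days from 2026-08-16 gives 2026-05-20.

2026-05-20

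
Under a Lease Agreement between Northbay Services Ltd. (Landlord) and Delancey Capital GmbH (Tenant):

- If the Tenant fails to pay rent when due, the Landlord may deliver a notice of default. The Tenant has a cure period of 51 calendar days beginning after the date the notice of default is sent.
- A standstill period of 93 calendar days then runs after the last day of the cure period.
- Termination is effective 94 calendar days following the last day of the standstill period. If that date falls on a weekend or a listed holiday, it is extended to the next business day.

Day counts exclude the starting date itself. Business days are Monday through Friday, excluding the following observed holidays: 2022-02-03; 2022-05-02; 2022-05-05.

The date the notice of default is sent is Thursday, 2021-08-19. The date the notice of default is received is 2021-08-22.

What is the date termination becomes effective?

Adding 51 calendar days to 2021-08-19 gives 2021-10-09, which is the last day of the cure period.
Adding 93 calendar days to 2021-10-09 gives 2022-01-10, which is the last day of the standstill period.
The date termination becomes effective: 94 calendar days after 2022-01-10 is 2022-04-14. 2022-04-14 is a Thursday and is not a listed holiday, so no roll-forward applies.

2022-04-14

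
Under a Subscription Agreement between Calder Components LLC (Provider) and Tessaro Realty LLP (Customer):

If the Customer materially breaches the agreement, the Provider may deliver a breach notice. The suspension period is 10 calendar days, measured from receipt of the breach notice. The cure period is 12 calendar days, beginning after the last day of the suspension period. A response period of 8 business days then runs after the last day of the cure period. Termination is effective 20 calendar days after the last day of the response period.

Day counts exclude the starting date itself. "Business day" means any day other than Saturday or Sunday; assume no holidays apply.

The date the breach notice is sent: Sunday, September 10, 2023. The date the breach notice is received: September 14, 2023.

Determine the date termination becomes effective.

Adding 10 calendar days to September 14, 2023 gives September 24, 2023, which is the last day of the suspension period.
Adding 12 calendar days to September 24, 2023 gives October 6, 2023, which is the last day of the cure period.
The last day of the response period: 8 business days after Friday, October 6, 2023, skipping weekends — Oct 9, Oct 10, Oct 11, Oct 12, Oct 13, Oct 16, Oct 17, Oct 18 — lands on Wednesday, October 18, 2023.
Adding 20 calendar days to October 18, 2023 gives November 7, 2023, which is the date termination becomes effective.

November 7, 2023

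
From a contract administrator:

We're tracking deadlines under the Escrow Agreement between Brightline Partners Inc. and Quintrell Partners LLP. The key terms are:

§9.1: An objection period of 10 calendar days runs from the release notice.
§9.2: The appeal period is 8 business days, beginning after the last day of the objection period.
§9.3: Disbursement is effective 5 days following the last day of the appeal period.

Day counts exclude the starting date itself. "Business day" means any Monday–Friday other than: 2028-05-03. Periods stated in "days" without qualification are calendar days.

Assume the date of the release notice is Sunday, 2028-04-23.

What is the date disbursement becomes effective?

2028-05-20

The last day of the objection period: 2028-04-23 + 10 days = 2028-05-03.
The last day of the appeal period: counting 8 business days from Wednesday, 2028-05-03 (May 4, May 5, May 8, May 9, May 10, May 11, May 12, May 15, skipping weekends) reaches Monday, 2028-05-15.
The date disbursement becomes effective: 5 calendar days after 2028-05-15 is 2028-05-20.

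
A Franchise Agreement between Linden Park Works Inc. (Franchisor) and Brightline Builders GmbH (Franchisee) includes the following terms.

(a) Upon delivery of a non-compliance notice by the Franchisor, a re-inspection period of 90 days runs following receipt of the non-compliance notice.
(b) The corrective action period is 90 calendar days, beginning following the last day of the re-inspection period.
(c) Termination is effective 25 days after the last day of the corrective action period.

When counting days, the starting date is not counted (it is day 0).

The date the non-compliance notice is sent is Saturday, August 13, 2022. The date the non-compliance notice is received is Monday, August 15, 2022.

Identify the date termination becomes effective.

Adding 90 calendar days to August 15, 2022 gives November 13, 2022, which is the last day of the re-inspection period.
The last day of the corrective action period: November 13, 2022 + 90 days = February 11, 2023.
Adding 25 calendar days to February 11, 2023 gives March 8, 2023, which is the date termination becomes effective.

March 8, 2023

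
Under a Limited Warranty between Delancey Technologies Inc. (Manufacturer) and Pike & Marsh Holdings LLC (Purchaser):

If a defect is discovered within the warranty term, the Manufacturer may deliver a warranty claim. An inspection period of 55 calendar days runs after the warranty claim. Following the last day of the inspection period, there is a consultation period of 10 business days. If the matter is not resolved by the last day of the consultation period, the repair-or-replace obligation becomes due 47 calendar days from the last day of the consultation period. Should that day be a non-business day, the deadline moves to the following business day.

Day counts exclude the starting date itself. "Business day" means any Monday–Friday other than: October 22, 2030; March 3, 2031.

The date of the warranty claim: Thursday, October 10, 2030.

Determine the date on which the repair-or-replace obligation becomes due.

The last day of the inspection period: 55 calendar days after October 10, 2030 is December 4, 2030.
The last day of the consultation period: 10 business days after Wednesday, December 4, 2030, skipping weekends — Dec 5, Dec 6, Dec 9, Dec 10, Dec 11, Dec 12, Dec 13, Dec 16, Dec 17, Dec 18 — lands on Wednesday, December 18, 2030.
Adding 47 calendar days to December 18, 2030 gives February 3, 2031, which is the date on which the repair-or-replace obligation becomes due. February 3, 2031 is a Monday and is not a listed holiday, so no roll-forward applies.

February 3, 2031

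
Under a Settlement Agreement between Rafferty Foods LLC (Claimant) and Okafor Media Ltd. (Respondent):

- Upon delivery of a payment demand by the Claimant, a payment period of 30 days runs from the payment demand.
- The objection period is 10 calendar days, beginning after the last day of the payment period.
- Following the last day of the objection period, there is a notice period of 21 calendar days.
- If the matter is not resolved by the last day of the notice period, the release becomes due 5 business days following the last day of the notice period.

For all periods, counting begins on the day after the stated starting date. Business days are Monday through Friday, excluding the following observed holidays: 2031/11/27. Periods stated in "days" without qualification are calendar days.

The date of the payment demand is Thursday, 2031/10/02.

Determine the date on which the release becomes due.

2031/12/09

Adding 30 calendar days to 2031/10/02 gives 2031/11/01, which is the last day of the payment period.
The last day of the objection period: 2031/11/01 + 10 days = 2031/11/11.
Adding 21 calendar days to 2031/11/11 gives 2031/12/02, which is the last day of the notice period.
From Tuesday, 2031/12/02, 5 business days (Dec 3, Dec 4, Dec 5, Dec 8, Dec 9, skipping weekends) brings us to Tuesday, 2031/12/09, which is the date on which the release becomes due.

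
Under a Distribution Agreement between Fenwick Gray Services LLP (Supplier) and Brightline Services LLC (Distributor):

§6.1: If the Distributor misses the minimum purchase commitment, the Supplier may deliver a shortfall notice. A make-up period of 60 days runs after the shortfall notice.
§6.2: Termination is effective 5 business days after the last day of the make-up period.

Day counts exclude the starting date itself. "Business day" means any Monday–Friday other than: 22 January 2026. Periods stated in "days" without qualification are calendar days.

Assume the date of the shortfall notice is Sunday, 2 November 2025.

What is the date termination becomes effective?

8 January 2026

The last day of the make-up period: 2 November 2025 + 60 days = 1 January 2026.
From Thursday, 1 January 2026, 5 business days (Jan 2, Jan 5, Jan 6, Jan 7, Jan 8, skipping weekends) brings us to Thursday, 8 January 2026, which is the date termination becomes effective.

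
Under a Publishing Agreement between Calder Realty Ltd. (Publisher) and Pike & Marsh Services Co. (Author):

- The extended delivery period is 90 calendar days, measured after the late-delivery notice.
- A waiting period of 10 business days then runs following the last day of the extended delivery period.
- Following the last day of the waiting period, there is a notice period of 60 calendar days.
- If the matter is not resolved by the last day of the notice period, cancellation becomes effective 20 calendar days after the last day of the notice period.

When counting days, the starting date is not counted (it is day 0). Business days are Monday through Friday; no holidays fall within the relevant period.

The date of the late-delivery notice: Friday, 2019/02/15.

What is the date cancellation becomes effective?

Adding 90 calendar days to 2019/02/15 gives 2019/05/16, which is the last day of the extended delivery period.
The last day of the waiting period: 10 business days after Thursday, 2019/05/16, skipping weekends — May 17, May 20, May 21, May 22, May 23, May 24, May 27, May 28, May 29, May 30 — lands on Thursday, 2019/05/30.
The last day of the notice period: 60 calendar days after 2019/05/30 is 2019/07/29.
The date cancellation becomes effective: 2019/07/29 + 20 days = 2019/08/18.

2019/08/18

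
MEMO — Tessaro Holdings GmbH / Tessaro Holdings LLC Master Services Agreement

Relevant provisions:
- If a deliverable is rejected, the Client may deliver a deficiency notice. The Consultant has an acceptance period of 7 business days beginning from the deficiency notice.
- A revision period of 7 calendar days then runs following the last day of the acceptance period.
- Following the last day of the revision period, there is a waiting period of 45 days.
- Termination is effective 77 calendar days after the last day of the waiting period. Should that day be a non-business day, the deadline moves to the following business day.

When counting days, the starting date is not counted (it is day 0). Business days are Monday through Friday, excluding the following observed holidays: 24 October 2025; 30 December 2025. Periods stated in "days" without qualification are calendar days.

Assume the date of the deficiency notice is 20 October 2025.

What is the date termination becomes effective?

From Monday, 20 October 2025, 7 business days (Oct 21, Oct 22, Oct 23, Oct 27, Oct 28, Oct 29, Oct 30, skipping weekends and the listed holiday on Oct 24) brings us to Thursday, 30 October 2025, which is the last day of the acceptance period.
The last day of the revision period: 30 October 2025 + 7 days = 6 November 2025.
The last day of the waiting period: 45 calendar days after 6 November 2025 is 21 December 2025.
The date termination becomes effective: 21 December 2025 + 77 days = 8 March 2026. That falls on a Sunday, so it rolls to the next business day, Monday, 9 March 2026.

9 March 2026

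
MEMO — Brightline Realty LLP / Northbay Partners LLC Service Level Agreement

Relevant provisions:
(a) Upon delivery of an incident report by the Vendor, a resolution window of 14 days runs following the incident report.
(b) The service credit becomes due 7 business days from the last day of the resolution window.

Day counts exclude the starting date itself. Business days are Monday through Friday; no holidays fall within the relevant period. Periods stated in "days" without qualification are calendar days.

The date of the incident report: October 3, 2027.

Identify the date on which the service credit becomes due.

The last day of the resolution window: 14 calendar days after October 3, 2027 is October 17, 2027.
From Sunday, October 17, 2027, 7 business days (Oct 18, Oct 19, Oct 20, Oct 21, Oct 22, Oct 25, Oct 26, skipping weekends) brings us to Tuesday, October 26, 2027, which is the date on which the service credit becomes due.

October 26, 2027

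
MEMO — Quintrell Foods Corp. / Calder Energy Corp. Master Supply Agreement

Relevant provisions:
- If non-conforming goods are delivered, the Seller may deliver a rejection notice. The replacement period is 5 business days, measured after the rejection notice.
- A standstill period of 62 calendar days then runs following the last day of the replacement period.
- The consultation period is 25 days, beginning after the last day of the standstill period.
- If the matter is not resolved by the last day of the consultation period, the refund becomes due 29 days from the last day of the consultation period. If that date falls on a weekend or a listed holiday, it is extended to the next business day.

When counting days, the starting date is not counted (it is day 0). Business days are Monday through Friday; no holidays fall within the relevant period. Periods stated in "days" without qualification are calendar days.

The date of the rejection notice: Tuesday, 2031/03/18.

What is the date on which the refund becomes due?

The last day of the replacement period: counting 5 business days from Tuesday, 2031/03/18 (Mar 19, Mar 20, Mar 21, Mar 24, Mar 25, skipping weekends) reaches Tuesday, 2031/03/25.
Adding 62 calendar days to 2031/03/25 gives 2031/05/26, which is the last day of the standstill period.
The last day of the consultation period: 25 calendar days after 2031/05/26 is 2031/06/20.
The date on which the refund becomes due: 2031/06/20 + 29 days = 2031/07/19. That falls on a Saturday, so it rolls to the next business day, Monday, 2031/07/21.

2031/07/21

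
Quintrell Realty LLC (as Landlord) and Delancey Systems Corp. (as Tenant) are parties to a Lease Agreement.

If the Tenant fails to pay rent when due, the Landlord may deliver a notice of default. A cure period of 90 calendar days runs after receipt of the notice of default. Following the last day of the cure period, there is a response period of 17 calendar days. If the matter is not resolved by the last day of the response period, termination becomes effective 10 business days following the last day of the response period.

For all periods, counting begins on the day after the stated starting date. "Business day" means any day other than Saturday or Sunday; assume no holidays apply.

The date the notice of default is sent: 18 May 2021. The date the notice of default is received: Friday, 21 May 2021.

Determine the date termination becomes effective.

17 September 2021

The last day of the cure period: 21 May 2021 + 90 days = 19 August 2021.
The last day of the response period: 17 calendar days after 19 August 2021 is 5 September 2021.
The date termination becomes effective: counting 10 business days from Sunday, 5 September 2021 (Sep 6, Sep 7, Sep 8, Sep 9, Sep 10, Sep 13, Sep 14, Sep 15, Sep 16, Sep 17, skipping weekends) reaches Friday, 17 September 2021.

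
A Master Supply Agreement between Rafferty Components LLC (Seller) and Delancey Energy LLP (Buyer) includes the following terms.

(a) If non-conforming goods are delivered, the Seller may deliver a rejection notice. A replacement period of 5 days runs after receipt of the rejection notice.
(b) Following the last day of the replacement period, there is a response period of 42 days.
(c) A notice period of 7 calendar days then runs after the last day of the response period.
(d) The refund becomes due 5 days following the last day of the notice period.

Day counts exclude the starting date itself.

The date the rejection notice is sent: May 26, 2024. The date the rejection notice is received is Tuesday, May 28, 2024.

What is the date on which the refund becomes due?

Jul 26, 2024

The last day of the replacement period: 5 calendar days after May 28, 2024 is Jun 2, 2024.
The last day of the response period: Jun 2, 2024 + 42 days = Jul 14, 2024.
The last day of the notice period: 7 calendar days after Jul 14, 2024 is Jul 21, 2024.
The date on which the refund becomes due: Jul 21, 2024 + 5 days = Jul 26, 2024.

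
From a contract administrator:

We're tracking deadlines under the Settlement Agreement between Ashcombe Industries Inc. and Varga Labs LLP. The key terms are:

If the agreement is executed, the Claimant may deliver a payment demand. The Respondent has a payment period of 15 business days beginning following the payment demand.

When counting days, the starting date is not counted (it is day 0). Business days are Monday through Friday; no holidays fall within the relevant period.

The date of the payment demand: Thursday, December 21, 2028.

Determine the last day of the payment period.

January 11, 2029

The last day of the payment period: 15 business days after Thursday, December 21, 2028, skipping weekends — Dec 22, Dec 25, Dec 26, Dec 27, …, Jan 9, Jan 10, Jan 11 — lands on Thursday, January 11, 2029.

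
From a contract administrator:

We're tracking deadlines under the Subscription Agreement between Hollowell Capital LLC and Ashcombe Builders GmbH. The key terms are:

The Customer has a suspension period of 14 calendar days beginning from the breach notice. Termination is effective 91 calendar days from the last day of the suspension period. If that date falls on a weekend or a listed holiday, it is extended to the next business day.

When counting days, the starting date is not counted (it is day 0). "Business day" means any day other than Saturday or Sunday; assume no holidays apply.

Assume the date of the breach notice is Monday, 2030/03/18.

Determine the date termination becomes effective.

2030/07/01

The last day of the suspension period: 14 calendar days after 2030/03/18 is 2030/04/01.
The date termination becomes effective: 2030/04/01 + 91 days = 2030/07/01. 2030/07/01 is a Monday, so no roll-forward applies.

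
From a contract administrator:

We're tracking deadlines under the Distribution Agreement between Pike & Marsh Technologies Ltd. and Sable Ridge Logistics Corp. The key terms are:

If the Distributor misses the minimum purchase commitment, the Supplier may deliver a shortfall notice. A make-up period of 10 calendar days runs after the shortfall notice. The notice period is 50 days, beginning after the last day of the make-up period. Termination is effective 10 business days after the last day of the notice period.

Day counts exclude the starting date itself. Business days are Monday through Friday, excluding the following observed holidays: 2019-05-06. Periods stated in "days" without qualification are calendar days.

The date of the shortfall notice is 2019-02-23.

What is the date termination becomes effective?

The last day of the make-up period: 2019-02-23 + 10 days = 2019-03-05.
The last day of the notice period: 50 calendar days after 2019-03-05 is 2019-04-24.
From Wednesday, 2019-04-24, 10 business days (Apr 25, Apr 26, Apr 29, Apr 30, May 1, May 2, May 3, May 7, May 8, May 9, skipping weekends and the listed holiday on May 6) brings us to Thursday, 2019-05-09, which is the date termination becomes effective.

2019-05-09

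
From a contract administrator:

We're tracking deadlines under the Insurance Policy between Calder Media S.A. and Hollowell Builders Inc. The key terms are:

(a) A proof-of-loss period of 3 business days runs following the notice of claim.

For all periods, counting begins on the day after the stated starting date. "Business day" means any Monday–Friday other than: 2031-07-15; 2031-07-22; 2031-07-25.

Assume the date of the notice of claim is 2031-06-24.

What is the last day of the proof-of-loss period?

The last day of the proof-of-loss period: counting 3 business days from Tuesday, 2031-06-24 (Jun 25, Jun 26, Jun 27, skipping weekends) reaches Friday, 2031-06-27.

2031-06-27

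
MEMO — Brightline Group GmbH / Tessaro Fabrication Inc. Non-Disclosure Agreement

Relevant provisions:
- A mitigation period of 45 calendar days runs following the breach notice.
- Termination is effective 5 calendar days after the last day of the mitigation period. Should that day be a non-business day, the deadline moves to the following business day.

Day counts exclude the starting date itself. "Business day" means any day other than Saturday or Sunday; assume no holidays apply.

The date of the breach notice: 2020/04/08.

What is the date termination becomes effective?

2020/05/28

The last day of the mitigation period: 45 calendar days after 2020/04/08 is 2020/05/23.
Adding 5 calendar days to 2020/05/23 gives 2020/05/28, which is the date termination becomes effective. 2020/05/28 is a Thursday, so no roll-forward applies.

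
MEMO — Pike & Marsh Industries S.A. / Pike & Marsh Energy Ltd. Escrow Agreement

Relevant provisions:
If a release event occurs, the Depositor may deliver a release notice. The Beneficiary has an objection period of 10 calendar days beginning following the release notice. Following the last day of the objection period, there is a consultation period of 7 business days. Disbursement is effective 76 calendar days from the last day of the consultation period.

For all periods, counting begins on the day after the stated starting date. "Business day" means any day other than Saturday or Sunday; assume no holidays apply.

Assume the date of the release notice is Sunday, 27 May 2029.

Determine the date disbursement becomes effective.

30 August 2029

Adding 10 calendar days to 27 May 2029 gives 6 June 2029, which is the last day of the objection period.
The last day of the consultation period: counting 7 business days from Wednesday, 6 June 2029 (Jun 7, Jun 8, Jun 11, Jun 12, Jun 13, Jun 14, Jun 15, skipping weekends) reaches Friday, 15 June 2029.
The date disbursement becomes effective: 15 June 2029 + 76 days = 30 August 2029.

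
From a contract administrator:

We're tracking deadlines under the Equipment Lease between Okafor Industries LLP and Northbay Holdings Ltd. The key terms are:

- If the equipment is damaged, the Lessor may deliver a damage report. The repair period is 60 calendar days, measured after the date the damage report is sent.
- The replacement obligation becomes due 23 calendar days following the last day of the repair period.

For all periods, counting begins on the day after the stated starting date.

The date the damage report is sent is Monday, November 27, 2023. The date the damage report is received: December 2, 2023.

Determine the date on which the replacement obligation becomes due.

February 18, 2024

The last day of the repair period: November 27, 2023 + 60 days = January 26, 2024.
The date on which the replacement obligation becomes due: 23 calendar days after January 26, 2024 is February 18, 2024.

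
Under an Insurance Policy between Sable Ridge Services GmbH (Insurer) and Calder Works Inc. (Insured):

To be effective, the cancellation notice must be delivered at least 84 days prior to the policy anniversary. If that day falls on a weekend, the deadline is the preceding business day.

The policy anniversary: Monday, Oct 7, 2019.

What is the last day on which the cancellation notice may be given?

Oct 7, 2019 minus 84 days is Jul 15, 2019. That is a Monday, so no adjustment is needed.

Jul 15, 2019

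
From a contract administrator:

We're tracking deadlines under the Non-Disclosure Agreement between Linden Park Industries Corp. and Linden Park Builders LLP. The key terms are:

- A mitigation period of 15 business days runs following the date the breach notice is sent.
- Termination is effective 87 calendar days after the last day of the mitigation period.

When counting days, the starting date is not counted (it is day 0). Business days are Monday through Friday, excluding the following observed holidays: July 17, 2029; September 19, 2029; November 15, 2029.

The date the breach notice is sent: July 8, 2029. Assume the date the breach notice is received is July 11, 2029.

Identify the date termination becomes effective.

The last day of the mitigation period: 15 business days after Sunday, July 8, 2029, skipping weekends and the listed holiday on Jul 17 — Jul 9, Jul 10, Jul 11, Jul 12, …, Jul 26, Jul 27, Jul 30 — lands on Monday, July 30, 2029.
The date termination becomes effective: 87 calendar days after July 30, 2029 is October 25, 2029.

October 25, 2029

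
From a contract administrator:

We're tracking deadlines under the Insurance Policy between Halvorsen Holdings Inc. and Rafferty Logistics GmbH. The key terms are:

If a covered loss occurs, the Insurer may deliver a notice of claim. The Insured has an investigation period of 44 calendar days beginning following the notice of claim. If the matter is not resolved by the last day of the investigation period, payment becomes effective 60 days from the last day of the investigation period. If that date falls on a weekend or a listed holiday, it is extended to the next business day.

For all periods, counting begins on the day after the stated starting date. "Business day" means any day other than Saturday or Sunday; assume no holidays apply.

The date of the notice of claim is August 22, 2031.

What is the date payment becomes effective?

December 4, 2031

Adding 44 calendar days to August 22, 2031 gives October 5, 2031, which is the last day of the investigation period.
The date payment becomes effective: 60 calendar days after October 5, 2031 is December 4, 2031. December 4, 2031 is a Thursday, so no roll-forward applies.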